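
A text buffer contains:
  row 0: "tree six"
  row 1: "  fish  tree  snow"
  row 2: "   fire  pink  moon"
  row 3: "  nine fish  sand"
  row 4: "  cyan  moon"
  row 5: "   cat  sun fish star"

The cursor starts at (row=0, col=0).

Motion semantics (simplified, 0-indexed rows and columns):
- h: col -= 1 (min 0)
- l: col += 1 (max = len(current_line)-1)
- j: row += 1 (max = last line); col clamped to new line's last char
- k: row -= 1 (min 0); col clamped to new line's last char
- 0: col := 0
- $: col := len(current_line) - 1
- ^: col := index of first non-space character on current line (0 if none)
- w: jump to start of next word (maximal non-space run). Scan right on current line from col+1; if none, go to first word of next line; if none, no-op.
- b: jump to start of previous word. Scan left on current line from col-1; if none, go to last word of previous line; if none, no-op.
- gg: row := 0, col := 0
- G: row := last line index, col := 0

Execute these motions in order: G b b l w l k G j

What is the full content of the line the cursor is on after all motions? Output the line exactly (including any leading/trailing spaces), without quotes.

Answer:    cat  sun fish star

Derivation:
After 1 (G): row=5 col=0 char='_'
After 2 (b): row=4 col=8 char='m'
After 3 (b): row=4 col=2 char='c'
After 4 (l): row=4 col=3 char='y'
After 5 (w): row=4 col=8 char='m'
After 6 (l): row=4 col=9 char='o'
After 7 (k): row=3 col=9 char='s'
After 8 (G): row=5 col=0 char='_'
After 9 (j): row=5 col=0 char='_'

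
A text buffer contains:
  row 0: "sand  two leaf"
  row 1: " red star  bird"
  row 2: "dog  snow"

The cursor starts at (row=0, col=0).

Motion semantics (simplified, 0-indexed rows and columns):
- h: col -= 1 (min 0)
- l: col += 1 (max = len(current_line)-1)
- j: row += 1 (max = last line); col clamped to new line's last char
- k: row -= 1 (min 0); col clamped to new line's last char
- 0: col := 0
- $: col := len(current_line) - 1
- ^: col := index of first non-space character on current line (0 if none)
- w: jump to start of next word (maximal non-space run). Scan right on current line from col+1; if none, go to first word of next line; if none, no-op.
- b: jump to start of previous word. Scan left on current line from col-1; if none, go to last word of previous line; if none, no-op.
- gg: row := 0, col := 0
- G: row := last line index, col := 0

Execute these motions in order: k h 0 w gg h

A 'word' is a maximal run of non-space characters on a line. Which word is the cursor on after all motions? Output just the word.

After 1 (k): row=0 col=0 char='s'
After 2 (h): row=0 col=0 char='s'
After 3 (0): row=0 col=0 char='s'
After 4 (w): row=0 col=6 char='t'
After 5 (gg): row=0 col=0 char='s'
After 6 (h): row=0 col=0 char='s'

Answer: sand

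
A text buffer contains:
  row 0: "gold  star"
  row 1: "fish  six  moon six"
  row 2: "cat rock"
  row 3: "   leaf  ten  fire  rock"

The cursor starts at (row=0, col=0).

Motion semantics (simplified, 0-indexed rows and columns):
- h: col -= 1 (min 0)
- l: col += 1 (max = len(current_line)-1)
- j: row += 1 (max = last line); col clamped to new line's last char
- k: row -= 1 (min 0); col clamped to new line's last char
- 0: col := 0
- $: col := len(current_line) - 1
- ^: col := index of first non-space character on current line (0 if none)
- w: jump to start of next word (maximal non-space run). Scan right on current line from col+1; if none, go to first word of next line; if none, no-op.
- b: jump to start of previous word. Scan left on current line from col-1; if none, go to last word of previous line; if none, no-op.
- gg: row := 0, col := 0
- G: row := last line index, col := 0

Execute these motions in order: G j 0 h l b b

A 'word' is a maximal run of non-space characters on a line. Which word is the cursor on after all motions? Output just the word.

After 1 (G): row=3 col=0 char='_'
After 2 (j): row=3 col=0 char='_'
After 3 (0): row=3 col=0 char='_'
After 4 (h): row=3 col=0 char='_'
After 5 (l): row=3 col=1 char='_'
After 6 (b): row=2 col=4 char='r'
After 7 (b): row=2 col=0 char='c'

Answer: cat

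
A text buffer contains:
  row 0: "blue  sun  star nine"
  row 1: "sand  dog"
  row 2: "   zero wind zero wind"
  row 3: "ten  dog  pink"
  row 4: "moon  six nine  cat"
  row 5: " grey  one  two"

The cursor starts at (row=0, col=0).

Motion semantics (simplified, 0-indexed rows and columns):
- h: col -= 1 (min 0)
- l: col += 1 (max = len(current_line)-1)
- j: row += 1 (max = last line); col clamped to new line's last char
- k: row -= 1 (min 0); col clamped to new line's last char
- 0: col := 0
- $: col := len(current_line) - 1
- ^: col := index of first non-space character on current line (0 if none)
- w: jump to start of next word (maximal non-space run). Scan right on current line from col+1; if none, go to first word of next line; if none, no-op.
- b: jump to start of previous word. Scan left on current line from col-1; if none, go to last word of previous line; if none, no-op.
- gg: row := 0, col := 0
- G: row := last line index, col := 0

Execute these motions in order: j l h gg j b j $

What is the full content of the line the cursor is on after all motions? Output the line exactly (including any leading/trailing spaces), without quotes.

Answer: sand  dog

Derivation:
After 1 (j): row=1 col=0 char='s'
After 2 (l): row=1 col=1 char='a'
After 3 (h): row=1 col=0 char='s'
After 4 (gg): row=0 col=0 char='b'
After 5 (j): row=1 col=0 char='s'
After 6 (b): row=0 col=16 char='n'
After 7 (j): row=1 col=8 char='g'
After 8 ($): row=1 col=8 char='g'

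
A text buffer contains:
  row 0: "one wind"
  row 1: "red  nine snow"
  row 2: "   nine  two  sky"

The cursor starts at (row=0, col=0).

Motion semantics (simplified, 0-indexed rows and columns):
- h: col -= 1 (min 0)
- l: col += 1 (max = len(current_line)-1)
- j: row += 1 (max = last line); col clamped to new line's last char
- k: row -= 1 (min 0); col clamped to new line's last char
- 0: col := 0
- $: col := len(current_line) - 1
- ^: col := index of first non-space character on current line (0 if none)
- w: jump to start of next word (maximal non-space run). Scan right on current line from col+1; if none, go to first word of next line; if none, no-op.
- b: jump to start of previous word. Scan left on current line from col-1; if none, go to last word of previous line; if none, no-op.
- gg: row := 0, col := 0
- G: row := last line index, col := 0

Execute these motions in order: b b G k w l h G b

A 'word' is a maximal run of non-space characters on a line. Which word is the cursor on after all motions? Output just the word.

After 1 (b): row=0 col=0 char='o'
After 2 (b): row=0 col=0 char='o'
After 3 (G): row=2 col=0 char='_'
After 4 (k): row=1 col=0 char='r'
After 5 (w): row=1 col=5 char='n'
After 6 (l): row=1 col=6 char='i'
After 7 (h): row=1 col=5 char='n'
After 8 (G): row=2 col=0 char='_'
After 9 (b): row=1 col=10 char='s'

Answer: snow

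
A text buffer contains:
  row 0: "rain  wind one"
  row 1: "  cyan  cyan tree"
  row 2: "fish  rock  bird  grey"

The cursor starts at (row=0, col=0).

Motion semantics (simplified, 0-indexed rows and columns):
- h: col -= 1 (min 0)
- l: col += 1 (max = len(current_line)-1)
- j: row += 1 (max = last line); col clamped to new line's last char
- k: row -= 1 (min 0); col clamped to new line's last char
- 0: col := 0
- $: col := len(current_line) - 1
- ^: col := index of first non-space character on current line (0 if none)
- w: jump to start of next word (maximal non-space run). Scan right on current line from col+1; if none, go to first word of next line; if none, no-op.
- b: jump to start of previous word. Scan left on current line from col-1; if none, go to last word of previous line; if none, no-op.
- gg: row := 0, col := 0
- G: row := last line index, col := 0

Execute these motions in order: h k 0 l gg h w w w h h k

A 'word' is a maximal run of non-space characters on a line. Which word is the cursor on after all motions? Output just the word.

Answer: rain

Derivation:
After 1 (h): row=0 col=0 char='r'
After 2 (k): row=0 col=0 char='r'
After 3 (0): row=0 col=0 char='r'
After 4 (l): row=0 col=1 char='a'
After 5 (gg): row=0 col=0 char='r'
After 6 (h): row=0 col=0 char='r'
After 7 (w): row=0 col=6 char='w'
After 8 (w): row=0 col=11 char='o'
After 9 (w): row=1 col=2 char='c'
After 10 (h): row=1 col=1 char='_'
After 11 (h): row=1 col=0 char='_'
After 12 (k): row=0 col=0 char='r'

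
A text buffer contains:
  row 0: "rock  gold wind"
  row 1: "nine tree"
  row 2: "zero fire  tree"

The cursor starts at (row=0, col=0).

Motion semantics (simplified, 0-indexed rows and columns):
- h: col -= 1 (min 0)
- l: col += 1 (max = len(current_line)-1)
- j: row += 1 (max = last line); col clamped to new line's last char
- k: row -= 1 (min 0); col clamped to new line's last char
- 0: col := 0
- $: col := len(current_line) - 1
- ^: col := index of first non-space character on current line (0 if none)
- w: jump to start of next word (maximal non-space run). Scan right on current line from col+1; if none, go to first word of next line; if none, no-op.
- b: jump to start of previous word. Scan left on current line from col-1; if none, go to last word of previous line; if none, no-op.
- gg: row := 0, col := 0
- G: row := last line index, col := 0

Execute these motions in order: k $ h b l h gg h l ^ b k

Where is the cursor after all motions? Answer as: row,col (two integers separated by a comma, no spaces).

After 1 (k): row=0 col=0 char='r'
After 2 ($): row=0 col=14 char='d'
After 3 (h): row=0 col=13 char='n'
After 4 (b): row=0 col=11 char='w'
After 5 (l): row=0 col=12 char='i'
After 6 (h): row=0 col=11 char='w'
After 7 (gg): row=0 col=0 char='r'
After 8 (h): row=0 col=0 char='r'
After 9 (l): row=0 col=1 char='o'
After 10 (^): row=0 col=0 char='r'
After 11 (b): row=0 col=0 char='r'
After 12 (k): row=0 col=0 char='r'

Answer: 0,0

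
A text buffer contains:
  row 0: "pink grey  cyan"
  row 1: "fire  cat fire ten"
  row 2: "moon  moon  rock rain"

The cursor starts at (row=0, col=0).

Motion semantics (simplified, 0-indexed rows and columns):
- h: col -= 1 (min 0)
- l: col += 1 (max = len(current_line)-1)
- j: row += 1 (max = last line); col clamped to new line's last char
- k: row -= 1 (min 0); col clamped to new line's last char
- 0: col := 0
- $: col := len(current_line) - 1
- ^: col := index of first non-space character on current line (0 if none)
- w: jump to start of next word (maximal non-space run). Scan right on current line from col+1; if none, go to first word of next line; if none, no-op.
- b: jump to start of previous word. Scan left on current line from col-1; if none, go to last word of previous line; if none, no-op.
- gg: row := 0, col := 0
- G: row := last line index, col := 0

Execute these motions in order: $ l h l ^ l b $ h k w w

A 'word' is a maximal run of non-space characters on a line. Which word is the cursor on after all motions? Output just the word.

After 1 ($): row=0 col=14 char='n'
After 2 (l): row=0 col=14 char='n'
After 3 (h): row=0 col=13 char='a'
After 4 (l): row=0 col=14 char='n'
After 5 (^): row=0 col=0 char='p'
After 6 (l): row=0 col=1 char='i'
After 7 (b): row=0 col=0 char='p'
After 8 ($): row=0 col=14 char='n'
After 9 (h): row=0 col=13 char='a'
After 10 (k): row=0 col=13 char='a'
After 11 (w): row=1 col=0 char='f'
After 12 (w): row=1 col=6 char='c'

Answer: cat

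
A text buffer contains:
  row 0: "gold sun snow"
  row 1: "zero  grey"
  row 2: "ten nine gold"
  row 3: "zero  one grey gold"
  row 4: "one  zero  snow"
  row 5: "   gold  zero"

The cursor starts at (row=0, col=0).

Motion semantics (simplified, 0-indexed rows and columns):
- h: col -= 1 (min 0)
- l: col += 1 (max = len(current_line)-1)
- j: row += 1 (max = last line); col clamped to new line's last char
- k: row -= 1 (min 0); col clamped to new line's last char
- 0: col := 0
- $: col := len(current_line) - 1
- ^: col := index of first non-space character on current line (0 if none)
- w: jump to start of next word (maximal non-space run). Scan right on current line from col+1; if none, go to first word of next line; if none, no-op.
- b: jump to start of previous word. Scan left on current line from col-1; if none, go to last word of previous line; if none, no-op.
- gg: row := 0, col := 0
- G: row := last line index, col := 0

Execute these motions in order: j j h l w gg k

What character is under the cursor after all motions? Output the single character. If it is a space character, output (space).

After 1 (j): row=1 col=0 char='z'
After 2 (j): row=2 col=0 char='t'
After 3 (h): row=2 col=0 char='t'
After 4 (l): row=2 col=1 char='e'
After 5 (w): row=2 col=4 char='n'
After 6 (gg): row=0 col=0 char='g'
After 7 (k): row=0 col=0 char='g'

Answer: g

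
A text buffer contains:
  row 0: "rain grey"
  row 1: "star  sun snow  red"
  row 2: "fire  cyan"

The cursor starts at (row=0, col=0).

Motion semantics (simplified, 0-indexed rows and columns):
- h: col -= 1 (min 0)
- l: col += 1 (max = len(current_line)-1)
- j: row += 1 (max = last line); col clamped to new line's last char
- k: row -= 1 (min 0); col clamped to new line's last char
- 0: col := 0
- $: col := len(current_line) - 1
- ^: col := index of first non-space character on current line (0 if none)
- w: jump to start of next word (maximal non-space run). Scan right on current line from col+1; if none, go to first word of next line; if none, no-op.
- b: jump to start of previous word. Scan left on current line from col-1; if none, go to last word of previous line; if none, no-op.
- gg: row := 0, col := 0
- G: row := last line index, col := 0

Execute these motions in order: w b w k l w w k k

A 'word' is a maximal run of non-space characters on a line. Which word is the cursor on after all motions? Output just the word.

After 1 (w): row=0 col=5 char='g'
After 2 (b): row=0 col=0 char='r'
After 3 (w): row=0 col=5 char='g'
After 4 (k): row=0 col=5 char='g'
After 5 (l): row=0 col=6 char='r'
After 6 (w): row=1 col=0 char='s'
After 7 (w): row=1 col=6 char='s'
After 8 (k): row=0 col=6 char='r'
After 9 (k): row=0 col=6 char='r'

Answer: grey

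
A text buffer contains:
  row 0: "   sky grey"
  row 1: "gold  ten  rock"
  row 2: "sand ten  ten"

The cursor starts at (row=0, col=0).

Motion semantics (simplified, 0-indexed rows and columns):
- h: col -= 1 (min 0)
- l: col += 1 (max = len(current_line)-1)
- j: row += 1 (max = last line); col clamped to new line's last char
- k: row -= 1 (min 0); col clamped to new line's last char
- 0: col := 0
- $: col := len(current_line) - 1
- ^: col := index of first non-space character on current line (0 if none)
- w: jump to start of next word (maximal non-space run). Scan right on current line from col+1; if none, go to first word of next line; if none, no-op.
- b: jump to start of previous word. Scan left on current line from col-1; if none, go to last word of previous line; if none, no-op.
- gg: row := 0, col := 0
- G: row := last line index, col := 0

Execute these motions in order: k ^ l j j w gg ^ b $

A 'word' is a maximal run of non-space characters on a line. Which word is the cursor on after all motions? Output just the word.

Answer: grey

Derivation:
After 1 (k): row=0 col=0 char='_'
After 2 (^): row=0 col=3 char='s'
After 3 (l): row=0 col=4 char='k'
After 4 (j): row=1 col=4 char='_'
After 5 (j): row=2 col=4 char='_'
After 6 (w): row=2 col=5 char='t'
After 7 (gg): row=0 col=0 char='_'
After 8 (^): row=0 col=3 char='s'
After 9 (b): row=0 col=3 char='s'
After 10 ($): row=0 col=10 char='y'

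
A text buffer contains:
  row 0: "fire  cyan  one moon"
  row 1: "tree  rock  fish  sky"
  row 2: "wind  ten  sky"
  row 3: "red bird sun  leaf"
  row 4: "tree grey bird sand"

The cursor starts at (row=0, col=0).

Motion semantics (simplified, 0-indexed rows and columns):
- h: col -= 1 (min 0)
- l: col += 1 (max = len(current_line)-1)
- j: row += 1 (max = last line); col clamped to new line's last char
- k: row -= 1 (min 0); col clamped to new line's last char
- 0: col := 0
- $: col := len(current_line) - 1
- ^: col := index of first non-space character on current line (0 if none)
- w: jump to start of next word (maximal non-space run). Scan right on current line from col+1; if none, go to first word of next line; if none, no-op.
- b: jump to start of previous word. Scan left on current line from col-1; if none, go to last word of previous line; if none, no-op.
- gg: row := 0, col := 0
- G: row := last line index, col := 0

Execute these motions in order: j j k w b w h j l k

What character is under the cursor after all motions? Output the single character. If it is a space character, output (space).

After 1 (j): row=1 col=0 char='t'
After 2 (j): row=2 col=0 char='w'
After 3 (k): row=1 col=0 char='t'
After 4 (w): row=1 col=6 char='r'
After 5 (b): row=1 col=0 char='t'
After 6 (w): row=1 col=6 char='r'
After 7 (h): row=1 col=5 char='_'
After 8 (j): row=2 col=5 char='_'
After 9 (l): row=2 col=6 char='t'
After 10 (k): row=1 col=6 char='r'

Answer: r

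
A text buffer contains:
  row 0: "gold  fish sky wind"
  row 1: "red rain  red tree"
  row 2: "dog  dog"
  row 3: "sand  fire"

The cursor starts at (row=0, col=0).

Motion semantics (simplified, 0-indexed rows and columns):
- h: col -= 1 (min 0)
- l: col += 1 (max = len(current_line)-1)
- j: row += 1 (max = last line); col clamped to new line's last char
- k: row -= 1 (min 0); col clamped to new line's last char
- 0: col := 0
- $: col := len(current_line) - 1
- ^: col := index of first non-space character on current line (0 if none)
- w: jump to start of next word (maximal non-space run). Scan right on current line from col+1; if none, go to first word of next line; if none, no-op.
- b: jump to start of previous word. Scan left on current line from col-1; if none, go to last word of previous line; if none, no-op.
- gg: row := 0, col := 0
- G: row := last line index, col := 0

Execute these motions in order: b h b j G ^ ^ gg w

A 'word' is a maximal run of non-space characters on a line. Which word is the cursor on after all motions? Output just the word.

After 1 (b): row=0 col=0 char='g'
After 2 (h): row=0 col=0 char='g'
After 3 (b): row=0 col=0 char='g'
After 4 (j): row=1 col=0 char='r'
After 5 (G): row=3 col=0 char='s'
After 6 (^): row=3 col=0 char='s'
After 7 (^): row=3 col=0 char='s'
After 8 (gg): row=0 col=0 char='g'
After 9 (w): row=0 col=6 char='f'

Answer: fish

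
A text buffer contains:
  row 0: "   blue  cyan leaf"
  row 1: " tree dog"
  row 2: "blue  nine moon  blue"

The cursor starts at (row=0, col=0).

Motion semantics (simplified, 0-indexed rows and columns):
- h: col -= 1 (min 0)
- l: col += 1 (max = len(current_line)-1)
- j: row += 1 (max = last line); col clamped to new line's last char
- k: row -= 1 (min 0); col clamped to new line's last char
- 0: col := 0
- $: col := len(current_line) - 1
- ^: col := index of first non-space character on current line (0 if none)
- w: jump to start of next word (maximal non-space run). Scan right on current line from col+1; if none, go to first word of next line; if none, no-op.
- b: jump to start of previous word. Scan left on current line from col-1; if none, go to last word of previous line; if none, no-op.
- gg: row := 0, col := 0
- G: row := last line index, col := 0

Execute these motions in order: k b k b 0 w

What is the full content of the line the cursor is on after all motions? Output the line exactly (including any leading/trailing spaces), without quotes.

After 1 (k): row=0 col=0 char='_'
After 2 (b): row=0 col=0 char='_'
After 3 (k): row=0 col=0 char='_'
After 4 (b): row=0 col=0 char='_'
After 5 (0): row=0 col=0 char='_'
After 6 (w): row=0 col=3 char='b'

Answer:    blue  cyan leaf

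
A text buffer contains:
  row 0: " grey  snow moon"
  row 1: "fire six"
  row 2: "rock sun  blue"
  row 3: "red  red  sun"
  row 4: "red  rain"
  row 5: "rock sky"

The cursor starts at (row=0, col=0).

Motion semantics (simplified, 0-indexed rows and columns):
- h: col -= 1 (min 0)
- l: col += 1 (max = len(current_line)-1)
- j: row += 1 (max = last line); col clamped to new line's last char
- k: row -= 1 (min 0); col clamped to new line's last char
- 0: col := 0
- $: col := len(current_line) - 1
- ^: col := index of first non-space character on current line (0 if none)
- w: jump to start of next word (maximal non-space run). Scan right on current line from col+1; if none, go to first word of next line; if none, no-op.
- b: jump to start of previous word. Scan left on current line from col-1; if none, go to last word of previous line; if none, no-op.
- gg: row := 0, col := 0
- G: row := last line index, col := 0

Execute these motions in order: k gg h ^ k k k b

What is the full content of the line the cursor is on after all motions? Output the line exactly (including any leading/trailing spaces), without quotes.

After 1 (k): row=0 col=0 char='_'
After 2 (gg): row=0 col=0 char='_'
After 3 (h): row=0 col=0 char='_'
After 4 (^): row=0 col=1 char='g'
After 5 (k): row=0 col=1 char='g'
After 6 (k): row=0 col=1 char='g'
After 7 (k): row=0 col=1 char='g'
After 8 (b): row=0 col=1 char='g'

Answer:  grey  snow moon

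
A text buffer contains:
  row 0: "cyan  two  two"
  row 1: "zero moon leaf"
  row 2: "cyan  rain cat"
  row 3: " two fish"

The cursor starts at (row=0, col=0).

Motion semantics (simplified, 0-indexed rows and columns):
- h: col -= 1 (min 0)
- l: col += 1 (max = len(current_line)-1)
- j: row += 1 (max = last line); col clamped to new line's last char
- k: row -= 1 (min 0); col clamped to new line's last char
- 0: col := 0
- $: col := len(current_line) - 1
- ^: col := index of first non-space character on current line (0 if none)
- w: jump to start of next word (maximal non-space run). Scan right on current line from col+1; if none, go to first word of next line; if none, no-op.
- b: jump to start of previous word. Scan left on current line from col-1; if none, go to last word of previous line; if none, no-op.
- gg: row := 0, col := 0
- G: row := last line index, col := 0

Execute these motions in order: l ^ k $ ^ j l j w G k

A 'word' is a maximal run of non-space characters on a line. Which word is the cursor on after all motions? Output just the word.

Answer: cyan

Derivation:
After 1 (l): row=0 col=1 char='y'
After 2 (^): row=0 col=0 char='c'
After 3 (k): row=0 col=0 char='c'
After 4 ($): row=0 col=13 char='o'
After 5 (^): row=0 col=0 char='c'
After 6 (j): row=1 col=0 char='z'
After 7 (l): row=1 col=1 char='e'
After 8 (j): row=2 col=1 char='y'
After 9 (w): row=2 col=6 char='r'
After 10 (G): row=3 col=0 char='_'
After 11 (k): row=2 col=0 char='c'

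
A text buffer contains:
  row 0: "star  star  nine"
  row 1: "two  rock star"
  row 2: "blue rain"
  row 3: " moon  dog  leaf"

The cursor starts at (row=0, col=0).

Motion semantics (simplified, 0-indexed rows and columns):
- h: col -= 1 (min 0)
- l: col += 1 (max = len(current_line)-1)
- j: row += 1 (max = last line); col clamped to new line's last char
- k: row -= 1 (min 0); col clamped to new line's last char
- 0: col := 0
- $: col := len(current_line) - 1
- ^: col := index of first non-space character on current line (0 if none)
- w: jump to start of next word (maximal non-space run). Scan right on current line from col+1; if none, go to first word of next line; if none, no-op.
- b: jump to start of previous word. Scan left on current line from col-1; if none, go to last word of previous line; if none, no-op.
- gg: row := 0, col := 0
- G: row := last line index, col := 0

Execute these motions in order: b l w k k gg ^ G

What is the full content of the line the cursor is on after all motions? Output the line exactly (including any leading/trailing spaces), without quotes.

After 1 (b): row=0 col=0 char='s'
After 2 (l): row=0 col=1 char='t'
After 3 (w): row=0 col=6 char='s'
After 4 (k): row=0 col=6 char='s'
After 5 (k): row=0 col=6 char='s'
After 6 (gg): row=0 col=0 char='s'
After 7 (^): row=0 col=0 char='s'
After 8 (G): row=3 col=0 char='_'

Answer:  moon  dog  leaf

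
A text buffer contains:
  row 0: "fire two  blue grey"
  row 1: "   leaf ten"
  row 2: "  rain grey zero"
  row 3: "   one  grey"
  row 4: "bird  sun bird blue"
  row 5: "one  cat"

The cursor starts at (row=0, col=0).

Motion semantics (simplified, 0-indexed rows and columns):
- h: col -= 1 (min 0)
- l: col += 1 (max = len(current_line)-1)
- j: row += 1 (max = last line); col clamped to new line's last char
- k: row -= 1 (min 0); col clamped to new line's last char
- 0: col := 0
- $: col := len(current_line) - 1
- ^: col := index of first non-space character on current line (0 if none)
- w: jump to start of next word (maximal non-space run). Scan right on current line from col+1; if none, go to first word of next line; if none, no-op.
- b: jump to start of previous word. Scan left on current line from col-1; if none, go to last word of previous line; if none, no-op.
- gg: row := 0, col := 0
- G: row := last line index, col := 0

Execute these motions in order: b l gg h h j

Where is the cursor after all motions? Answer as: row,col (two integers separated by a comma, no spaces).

After 1 (b): row=0 col=0 char='f'
After 2 (l): row=0 col=1 char='i'
After 3 (gg): row=0 col=0 char='f'
After 4 (h): row=0 col=0 char='f'
After 5 (h): row=0 col=0 char='f'
After 6 (j): row=1 col=0 char='_'

Answer: 1,0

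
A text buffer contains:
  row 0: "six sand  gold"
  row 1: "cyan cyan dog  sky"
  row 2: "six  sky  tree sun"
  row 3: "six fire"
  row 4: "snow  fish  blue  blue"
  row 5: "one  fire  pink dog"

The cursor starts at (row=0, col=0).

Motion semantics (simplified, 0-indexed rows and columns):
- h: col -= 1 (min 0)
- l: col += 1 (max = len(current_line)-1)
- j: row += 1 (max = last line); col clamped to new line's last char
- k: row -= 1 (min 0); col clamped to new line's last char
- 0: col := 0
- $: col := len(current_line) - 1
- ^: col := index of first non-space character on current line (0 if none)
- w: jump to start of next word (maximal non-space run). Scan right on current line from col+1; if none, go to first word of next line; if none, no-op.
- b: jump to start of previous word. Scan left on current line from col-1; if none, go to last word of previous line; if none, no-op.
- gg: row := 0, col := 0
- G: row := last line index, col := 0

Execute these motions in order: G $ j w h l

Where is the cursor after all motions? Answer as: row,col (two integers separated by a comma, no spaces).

Answer: 5,18

Derivation:
After 1 (G): row=5 col=0 char='o'
After 2 ($): row=5 col=18 char='g'
After 3 (j): row=5 col=18 char='g'
After 4 (w): row=5 col=18 char='g'
After 5 (h): row=5 col=17 char='o'
After 6 (l): row=5 col=18 char='g'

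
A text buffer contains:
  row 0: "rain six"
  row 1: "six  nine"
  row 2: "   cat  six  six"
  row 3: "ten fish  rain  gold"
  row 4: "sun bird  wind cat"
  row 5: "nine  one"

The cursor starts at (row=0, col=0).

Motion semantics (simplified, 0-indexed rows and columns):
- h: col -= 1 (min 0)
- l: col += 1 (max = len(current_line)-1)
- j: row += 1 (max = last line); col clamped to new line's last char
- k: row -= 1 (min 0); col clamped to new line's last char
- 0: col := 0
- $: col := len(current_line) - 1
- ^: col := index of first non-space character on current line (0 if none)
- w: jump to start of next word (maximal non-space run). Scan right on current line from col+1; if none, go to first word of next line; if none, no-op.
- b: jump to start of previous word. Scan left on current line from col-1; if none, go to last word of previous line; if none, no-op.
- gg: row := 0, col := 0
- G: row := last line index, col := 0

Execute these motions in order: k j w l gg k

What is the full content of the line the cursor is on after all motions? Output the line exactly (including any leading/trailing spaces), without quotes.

After 1 (k): row=0 col=0 char='r'
After 2 (j): row=1 col=0 char='s'
After 3 (w): row=1 col=5 char='n'
After 4 (l): row=1 col=6 char='i'
After 5 (gg): row=0 col=0 char='r'
After 6 (k): row=0 col=0 char='r'

Answer: rain six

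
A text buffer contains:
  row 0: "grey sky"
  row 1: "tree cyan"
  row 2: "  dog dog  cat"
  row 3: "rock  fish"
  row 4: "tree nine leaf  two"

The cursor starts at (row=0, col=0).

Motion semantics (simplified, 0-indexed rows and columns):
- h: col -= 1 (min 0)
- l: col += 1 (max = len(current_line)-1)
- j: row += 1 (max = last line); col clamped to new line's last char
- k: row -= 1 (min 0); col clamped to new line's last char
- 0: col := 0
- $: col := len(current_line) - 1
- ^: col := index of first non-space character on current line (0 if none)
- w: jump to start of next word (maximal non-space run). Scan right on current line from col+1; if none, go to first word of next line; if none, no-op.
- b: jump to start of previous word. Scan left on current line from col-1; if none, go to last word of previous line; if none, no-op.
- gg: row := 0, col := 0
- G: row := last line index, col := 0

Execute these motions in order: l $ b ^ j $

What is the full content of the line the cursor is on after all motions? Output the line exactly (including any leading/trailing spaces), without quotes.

Answer: tree cyan

Derivation:
After 1 (l): row=0 col=1 char='r'
After 2 ($): row=0 col=7 char='y'
After 3 (b): row=0 col=5 char='s'
After 4 (^): row=0 col=0 char='g'
After 5 (j): row=1 col=0 char='t'
After 6 ($): row=1 col=8 char='n'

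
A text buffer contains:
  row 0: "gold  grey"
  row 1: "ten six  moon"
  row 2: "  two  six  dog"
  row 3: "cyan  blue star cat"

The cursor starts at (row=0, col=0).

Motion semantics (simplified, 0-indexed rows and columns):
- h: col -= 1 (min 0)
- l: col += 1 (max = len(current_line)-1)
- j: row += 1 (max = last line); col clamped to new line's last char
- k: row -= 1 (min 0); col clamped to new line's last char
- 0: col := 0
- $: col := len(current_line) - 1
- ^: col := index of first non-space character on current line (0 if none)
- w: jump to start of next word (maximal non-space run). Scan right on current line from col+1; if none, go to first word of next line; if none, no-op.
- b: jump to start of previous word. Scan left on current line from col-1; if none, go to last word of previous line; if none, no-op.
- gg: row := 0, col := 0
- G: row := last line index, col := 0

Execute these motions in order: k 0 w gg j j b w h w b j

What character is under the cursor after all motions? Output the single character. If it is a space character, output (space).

After 1 (k): row=0 col=0 char='g'
After 2 (0): row=0 col=0 char='g'
After 3 (w): row=0 col=6 char='g'
After 4 (gg): row=0 col=0 char='g'
After 5 (j): row=1 col=0 char='t'
After 6 (j): row=2 col=0 char='_'
After 7 (b): row=1 col=9 char='m'
After 8 (w): row=2 col=2 char='t'
After 9 (h): row=2 col=1 char='_'
After 10 (w): row=2 col=2 char='t'
After 11 (b): row=1 col=9 char='m'
After 12 (j): row=2 col=9 char='x'

Answer: x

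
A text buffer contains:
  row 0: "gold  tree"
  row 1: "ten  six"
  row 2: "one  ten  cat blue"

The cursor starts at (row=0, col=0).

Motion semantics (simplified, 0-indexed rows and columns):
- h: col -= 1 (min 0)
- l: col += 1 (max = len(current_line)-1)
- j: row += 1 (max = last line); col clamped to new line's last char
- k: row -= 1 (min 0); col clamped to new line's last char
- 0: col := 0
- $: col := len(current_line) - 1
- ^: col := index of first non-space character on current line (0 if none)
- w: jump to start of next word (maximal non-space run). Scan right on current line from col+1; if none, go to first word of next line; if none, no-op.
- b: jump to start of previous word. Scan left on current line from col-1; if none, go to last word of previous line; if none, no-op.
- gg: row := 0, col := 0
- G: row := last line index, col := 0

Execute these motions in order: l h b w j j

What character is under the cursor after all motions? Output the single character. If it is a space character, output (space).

Answer: e

Derivation:
After 1 (l): row=0 col=1 char='o'
After 2 (h): row=0 col=0 char='g'
After 3 (b): row=0 col=0 char='g'
After 4 (w): row=0 col=6 char='t'
After 5 (j): row=1 col=6 char='i'
After 6 (j): row=2 col=6 char='e'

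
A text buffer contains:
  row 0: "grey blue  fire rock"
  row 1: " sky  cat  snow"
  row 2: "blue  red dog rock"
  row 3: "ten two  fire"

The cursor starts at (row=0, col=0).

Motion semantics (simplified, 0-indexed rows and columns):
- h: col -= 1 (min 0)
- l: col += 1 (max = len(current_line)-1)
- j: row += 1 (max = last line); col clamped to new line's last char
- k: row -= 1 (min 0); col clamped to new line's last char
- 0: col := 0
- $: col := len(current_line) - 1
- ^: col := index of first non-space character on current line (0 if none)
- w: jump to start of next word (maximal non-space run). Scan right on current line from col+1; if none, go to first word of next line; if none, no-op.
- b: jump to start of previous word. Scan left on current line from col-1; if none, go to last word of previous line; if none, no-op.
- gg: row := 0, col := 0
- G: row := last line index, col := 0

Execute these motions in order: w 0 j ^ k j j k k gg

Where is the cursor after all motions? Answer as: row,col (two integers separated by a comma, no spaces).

Answer: 0,0

Derivation:
After 1 (w): row=0 col=5 char='b'
After 2 (0): row=0 col=0 char='g'
After 3 (j): row=1 col=0 char='_'
After 4 (^): row=1 col=1 char='s'
After 5 (k): row=0 col=1 char='r'
After 6 (j): row=1 col=1 char='s'
After 7 (j): row=2 col=1 char='l'
After 8 (k): row=1 col=1 char='s'
After 9 (k): row=0 col=1 char='r'
After 10 (gg): row=0 col=0 char='g'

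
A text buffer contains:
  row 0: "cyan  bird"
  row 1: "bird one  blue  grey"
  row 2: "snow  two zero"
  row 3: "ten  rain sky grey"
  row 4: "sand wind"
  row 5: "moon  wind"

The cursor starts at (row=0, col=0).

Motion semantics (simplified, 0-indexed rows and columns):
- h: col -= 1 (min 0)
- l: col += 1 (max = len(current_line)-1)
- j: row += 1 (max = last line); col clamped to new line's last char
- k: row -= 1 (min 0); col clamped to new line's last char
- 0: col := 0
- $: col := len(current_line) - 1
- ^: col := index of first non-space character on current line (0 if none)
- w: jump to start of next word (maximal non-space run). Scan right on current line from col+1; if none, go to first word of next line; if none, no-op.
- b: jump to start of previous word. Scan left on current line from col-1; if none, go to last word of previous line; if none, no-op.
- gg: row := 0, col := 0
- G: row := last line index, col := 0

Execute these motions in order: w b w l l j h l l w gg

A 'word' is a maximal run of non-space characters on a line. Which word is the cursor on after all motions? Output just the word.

After 1 (w): row=0 col=6 char='b'
After 2 (b): row=0 col=0 char='c'
After 3 (w): row=0 col=6 char='b'
After 4 (l): row=0 col=7 char='i'
After 5 (l): row=0 col=8 char='r'
After 6 (j): row=1 col=8 char='_'
After 7 (h): row=1 col=7 char='e'
After 8 (l): row=1 col=8 char='_'
After 9 (l): row=1 col=9 char='_'
After 10 (w): row=1 col=10 char='b'
After 11 (gg): row=0 col=0 char='c'

Answer: cyan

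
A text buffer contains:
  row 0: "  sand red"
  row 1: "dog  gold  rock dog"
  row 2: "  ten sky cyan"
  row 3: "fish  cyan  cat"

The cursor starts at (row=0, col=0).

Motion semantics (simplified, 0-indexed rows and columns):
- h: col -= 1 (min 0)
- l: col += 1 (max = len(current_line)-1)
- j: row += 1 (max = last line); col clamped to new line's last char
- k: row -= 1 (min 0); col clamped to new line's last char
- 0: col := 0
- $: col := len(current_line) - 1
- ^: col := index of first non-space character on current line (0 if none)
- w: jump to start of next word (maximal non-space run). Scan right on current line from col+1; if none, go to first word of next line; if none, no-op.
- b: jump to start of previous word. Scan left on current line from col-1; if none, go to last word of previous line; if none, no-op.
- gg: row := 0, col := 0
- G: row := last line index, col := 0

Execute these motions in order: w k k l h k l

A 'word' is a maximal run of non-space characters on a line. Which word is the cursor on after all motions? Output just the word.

Answer: sand

Derivation:
After 1 (w): row=0 col=2 char='s'
After 2 (k): row=0 col=2 char='s'
After 3 (k): row=0 col=2 char='s'
After 4 (l): row=0 col=3 char='a'
After 5 (h): row=0 col=2 char='s'
After 6 (k): row=0 col=2 char='s'
After 7 (l): row=0 col=3 char='a'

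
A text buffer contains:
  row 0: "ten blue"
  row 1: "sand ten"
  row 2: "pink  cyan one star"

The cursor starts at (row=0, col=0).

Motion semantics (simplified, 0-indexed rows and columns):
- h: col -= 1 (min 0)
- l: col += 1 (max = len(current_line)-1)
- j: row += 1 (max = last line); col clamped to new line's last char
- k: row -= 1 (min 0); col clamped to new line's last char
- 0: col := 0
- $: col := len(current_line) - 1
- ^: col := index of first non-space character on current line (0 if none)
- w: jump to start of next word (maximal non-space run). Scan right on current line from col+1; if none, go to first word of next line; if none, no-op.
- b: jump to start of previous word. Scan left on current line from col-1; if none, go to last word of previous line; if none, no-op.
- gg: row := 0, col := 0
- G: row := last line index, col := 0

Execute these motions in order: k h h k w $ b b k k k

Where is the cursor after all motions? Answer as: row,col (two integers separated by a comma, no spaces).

Answer: 0,0

Derivation:
After 1 (k): row=0 col=0 char='t'
After 2 (h): row=0 col=0 char='t'
After 3 (h): row=0 col=0 char='t'
After 4 (k): row=0 col=0 char='t'
After 5 (w): row=0 col=4 char='b'
After 6 ($): row=0 col=7 char='e'
After 7 (b): row=0 col=4 char='b'
After 8 (b): row=0 col=0 char='t'
After 9 (k): row=0 col=0 char='t'
After 10 (k): row=0 col=0 char='t'
After 11 (k): row=0 col=0 char='t'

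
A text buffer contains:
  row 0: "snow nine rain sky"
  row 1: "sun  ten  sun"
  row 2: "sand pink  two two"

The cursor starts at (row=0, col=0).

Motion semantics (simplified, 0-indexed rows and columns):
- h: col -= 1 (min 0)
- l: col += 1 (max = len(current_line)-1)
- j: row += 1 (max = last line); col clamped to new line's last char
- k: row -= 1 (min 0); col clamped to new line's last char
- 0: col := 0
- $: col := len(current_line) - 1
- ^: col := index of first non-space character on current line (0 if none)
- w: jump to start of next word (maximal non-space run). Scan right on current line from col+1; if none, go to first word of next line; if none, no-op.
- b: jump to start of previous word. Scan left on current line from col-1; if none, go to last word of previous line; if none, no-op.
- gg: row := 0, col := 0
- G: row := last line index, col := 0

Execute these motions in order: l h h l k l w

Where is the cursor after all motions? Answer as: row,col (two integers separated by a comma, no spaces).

After 1 (l): row=0 col=1 char='n'
After 2 (h): row=0 col=0 char='s'
After 3 (h): row=0 col=0 char='s'
After 4 (l): row=0 col=1 char='n'
After 5 (k): row=0 col=1 char='n'
After 6 (l): row=0 col=2 char='o'
After 7 (w): row=0 col=5 char='n'

Answer: 0,5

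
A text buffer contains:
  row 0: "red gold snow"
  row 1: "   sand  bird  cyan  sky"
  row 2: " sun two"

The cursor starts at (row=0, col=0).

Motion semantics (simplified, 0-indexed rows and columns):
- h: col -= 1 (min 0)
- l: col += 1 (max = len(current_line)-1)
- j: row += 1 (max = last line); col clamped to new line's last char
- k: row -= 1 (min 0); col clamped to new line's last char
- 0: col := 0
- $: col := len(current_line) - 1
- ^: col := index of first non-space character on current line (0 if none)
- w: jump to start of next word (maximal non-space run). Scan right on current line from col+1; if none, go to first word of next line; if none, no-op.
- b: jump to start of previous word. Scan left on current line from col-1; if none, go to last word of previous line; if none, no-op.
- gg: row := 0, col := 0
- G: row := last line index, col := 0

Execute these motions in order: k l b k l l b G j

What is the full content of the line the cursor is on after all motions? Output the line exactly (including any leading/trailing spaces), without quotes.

After 1 (k): row=0 col=0 char='r'
After 2 (l): row=0 col=1 char='e'
After 3 (b): row=0 col=0 char='r'
After 4 (k): row=0 col=0 char='r'
After 5 (l): row=0 col=1 char='e'
After 6 (l): row=0 col=2 char='d'
After 7 (b): row=0 col=0 char='r'
After 8 (G): row=2 col=0 char='_'
After 9 (j): row=2 col=0 char='_'

Answer:  sun two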